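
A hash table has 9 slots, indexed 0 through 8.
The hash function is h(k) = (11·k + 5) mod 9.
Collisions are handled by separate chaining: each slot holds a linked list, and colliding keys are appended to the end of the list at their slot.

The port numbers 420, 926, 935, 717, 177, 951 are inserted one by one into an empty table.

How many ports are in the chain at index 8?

Insert 420: h=8, bucket 8 empty -> new chain.
Insert 926: h=3, bucket 3 empty -> new chain.
Insert 935: h=3, bucket 3 nonempty -> append to chain.
Insert 717: h=8, bucket 8 nonempty -> append to chain.
Insert 177: h=8, bucket 8 nonempty -> append to chain.
Insert 951: h=8, bucket 8 nonempty -> append to chain.
Final buckets:
0: .
1: .
2: .
3: 926 -> 935
4: .
5: .
6: .
7: .
8: 420 -> 717 -> 177 -> 951

4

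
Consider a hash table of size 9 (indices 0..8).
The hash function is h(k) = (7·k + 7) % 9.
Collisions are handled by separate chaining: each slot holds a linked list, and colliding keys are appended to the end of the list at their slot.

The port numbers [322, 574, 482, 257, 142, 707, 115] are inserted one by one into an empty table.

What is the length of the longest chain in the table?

322 → bucket 2
574 → bucket 2 (collision)
482 → bucket 6
257 → bucket 6 (collision)
142 → bucket 2 (collision)
707 → bucket 6 (collision)
115 → bucket 2 (collision)
Final buckets:
0: ∅
1: ∅
2: 322 -> 574 -> 142 -> 115
3: ∅
4: ∅
5: ∅
6: 482 -> 257 -> 707
7: ∅
8: ∅

4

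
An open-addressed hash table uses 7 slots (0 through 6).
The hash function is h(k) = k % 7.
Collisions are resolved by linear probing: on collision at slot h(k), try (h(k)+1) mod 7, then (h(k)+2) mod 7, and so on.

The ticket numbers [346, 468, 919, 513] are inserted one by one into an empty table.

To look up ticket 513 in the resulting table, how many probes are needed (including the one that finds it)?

3

346: h=3 → slot 3
468: h=6 → slot 6
919: h=2 → slot 2
513: h=2, probe 2,3,4 → slot 4
Table: [-, -, 919, 346, 513, -, 468]
Lookup 513: h=2, probe 2,3,4 → found at 4.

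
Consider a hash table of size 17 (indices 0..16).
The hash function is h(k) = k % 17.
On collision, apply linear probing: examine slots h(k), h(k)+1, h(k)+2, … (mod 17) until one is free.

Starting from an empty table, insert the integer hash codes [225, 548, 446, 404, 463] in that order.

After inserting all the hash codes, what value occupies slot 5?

548

Insert 225: h=4, slot 4 empty -> index 4.
Insert 548: h=4, slot 4 occupied -> index 5.
Insert 446: h=4, slots 4,5 occupied -> index 6.
Insert 404: h=13, slot 13 empty -> index 13.
Insert 463: h=4, slots 4,5,6 occupied -> index 7.
Table: [∅, ∅, ∅, ∅, 225, 548, 446, 463, ∅, ∅, ∅, ∅, ∅, 404, ∅, ∅, ∅]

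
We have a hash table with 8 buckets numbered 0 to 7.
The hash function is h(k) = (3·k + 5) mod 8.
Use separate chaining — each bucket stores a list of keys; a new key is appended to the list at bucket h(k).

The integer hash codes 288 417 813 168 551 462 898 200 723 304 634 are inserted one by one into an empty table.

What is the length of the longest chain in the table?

288 -> bucket 5
417 -> bucket 0
813 -> bucket 4
168 -> bucket 5 (collision)
551 -> bucket 2
462 -> bucket 7
898 -> bucket 3
200 -> bucket 5 (collision)
723 -> bucket 6
304 -> bucket 5 (collision)
634 -> bucket 3 (collision)
Final buckets:
0: 417
1: -
2: 551
3: 898 -> 634
4: 813
5: 288 -> 168 -> 200 -> 304
6: 723
7: 462

4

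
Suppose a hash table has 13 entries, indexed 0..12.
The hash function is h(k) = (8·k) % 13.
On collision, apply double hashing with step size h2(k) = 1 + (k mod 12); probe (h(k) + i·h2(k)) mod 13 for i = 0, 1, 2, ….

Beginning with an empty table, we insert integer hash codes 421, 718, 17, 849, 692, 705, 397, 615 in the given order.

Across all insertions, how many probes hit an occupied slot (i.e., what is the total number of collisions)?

4

Insert 421: h=1, slot 1 empty => index 1.
Insert 718: h=11, slot 11 empty => index 11.
Insert 17: h=6, slot 6 empty => index 6.
Insert 849: h=6, h2=10, slot 6 occupied => index 3.
Insert 692: h=11, h2=9, slot 11 occupied => index 7.
Insert 705: h=11, h2=10, slot 11 occupied => index 8.
Insert 397: h=4, slot 4 empty => index 4.
Insert 615: h=6, h2=4, slot 6 occupied => index 10.
Table: [∅, 421, ∅, 849, 397, ∅, 17, 692, 705, ∅, 615, 718, ∅]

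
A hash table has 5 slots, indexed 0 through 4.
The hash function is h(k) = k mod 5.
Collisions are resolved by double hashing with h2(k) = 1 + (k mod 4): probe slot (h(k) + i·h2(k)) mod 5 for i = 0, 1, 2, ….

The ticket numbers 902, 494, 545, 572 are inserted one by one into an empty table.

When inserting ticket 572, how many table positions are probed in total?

2

902: h=2 -> slot 2
494: h=4 -> slot 4
545: h=0 -> slot 0
572: h=2, h2=1, probe 2,3 -> slot 3
Table: [545, _, 902, 572, 494]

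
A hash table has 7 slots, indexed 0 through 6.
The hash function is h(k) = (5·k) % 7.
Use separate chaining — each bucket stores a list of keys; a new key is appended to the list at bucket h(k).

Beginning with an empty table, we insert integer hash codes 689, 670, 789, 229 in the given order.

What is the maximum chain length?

3

689 → bucket 1
670 → bucket 4
789 → bucket 4 (collision)
229 → bucket 4 (collision)
Final buckets:
0: _
1: 689
2: _
3: _
4: 670 -> 789 -> 229
5: _
6: _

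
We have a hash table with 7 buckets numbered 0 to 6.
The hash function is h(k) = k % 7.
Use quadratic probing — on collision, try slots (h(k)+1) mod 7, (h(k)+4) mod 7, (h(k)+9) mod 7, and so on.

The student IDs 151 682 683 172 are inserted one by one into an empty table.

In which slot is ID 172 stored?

151: h=4 => slot 4
682: h=3 => slot 3
683: h=4, probe 4,5 => slot 5
172: h=4, probe 4,5,1 => slot 1
Table: [∅, 172, ∅, 682, 151, 683, ∅]

1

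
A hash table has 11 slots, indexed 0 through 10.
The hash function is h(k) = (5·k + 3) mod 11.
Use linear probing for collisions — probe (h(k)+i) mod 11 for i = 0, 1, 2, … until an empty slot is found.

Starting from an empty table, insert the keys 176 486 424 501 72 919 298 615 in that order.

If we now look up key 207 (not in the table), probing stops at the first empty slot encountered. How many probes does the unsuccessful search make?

3

176 hashes to 3; slot 3 is free → place at 3.
486 hashes to 2; slot 2 is free → place at 2.
424 hashes to 0; slot 0 is free → place at 0.
501 hashes to 0; 0 taken → place at 1.
72 hashes to 0; 0,1,2,3 taken → place at 4.
919 hashes to 0; 0,1,2,3,4 taken → place at 5.
298 hashes to 8; slot 8 is free → place at 8.
615 hashes to 9; slot 9 is free → place at 9.
Table: [424, 501, 486, 176, 72, 919, _, _, 298, 615, _]
Lookup 207: h=4, probe 4,5,6 → slot 6 empty, not found.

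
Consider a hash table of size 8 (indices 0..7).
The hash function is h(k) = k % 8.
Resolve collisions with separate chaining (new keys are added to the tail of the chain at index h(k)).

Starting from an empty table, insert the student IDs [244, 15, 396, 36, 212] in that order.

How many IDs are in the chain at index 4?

4

Insert 244: h=4, bucket 4 empty -> new chain.
Insert 15: h=7, bucket 7 empty -> new chain.
Insert 396: h=4, bucket 4 nonempty -> append to chain.
Insert 36: h=4, bucket 4 nonempty -> append to chain.
Insert 212: h=4, bucket 4 nonempty -> append to chain.
Final buckets:
0: .
1: .
2: .
3: .
4: 244 -> 396 -> 36 -> 212
5: .
6: .
7: 15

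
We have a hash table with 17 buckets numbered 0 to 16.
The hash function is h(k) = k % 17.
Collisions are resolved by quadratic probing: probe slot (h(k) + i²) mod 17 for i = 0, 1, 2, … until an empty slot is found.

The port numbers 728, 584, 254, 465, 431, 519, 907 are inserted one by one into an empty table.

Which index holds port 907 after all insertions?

728 hashes to 14; slot 14 is free -> place at 14.
584 hashes to 6; slot 6 is free -> place at 6.
254 hashes to 16; slot 16 is free -> place at 16.
465 hashes to 6; 6 taken -> place at 7.
431 hashes to 6; 6,7 taken -> place at 10.
519 hashes to 9; slot 9 is free -> place at 9.
907 hashes to 6; 6,7,10 taken -> place at 15.
Table: [_, _, _, _, _, _, 584, 465, _, 519, 431, _, _, _, 728, 907, 254]

15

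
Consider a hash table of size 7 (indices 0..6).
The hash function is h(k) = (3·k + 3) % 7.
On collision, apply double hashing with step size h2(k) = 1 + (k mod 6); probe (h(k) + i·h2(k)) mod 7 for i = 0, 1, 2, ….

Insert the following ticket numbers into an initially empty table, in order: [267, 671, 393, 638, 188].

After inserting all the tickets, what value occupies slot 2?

638

267 hashes to 6; slot 6 is free → place at 6.
671 hashes to 0; slot 0 is free → place at 0.
393 hashes to 6, h2=4; 6 taken → place at 3.
638 hashes to 6, h2=3; 6 taken → place at 2.
188 hashes to 0, h2=3; 0,3,6,2 taken → place at 5.
Table: [671, -, 638, 393, -, 188, 267]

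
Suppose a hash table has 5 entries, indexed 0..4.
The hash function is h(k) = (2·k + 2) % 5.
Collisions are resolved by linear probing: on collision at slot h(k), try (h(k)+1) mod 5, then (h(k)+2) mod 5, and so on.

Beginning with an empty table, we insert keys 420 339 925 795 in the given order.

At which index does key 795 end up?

Insert 420: h=2, slot 2 empty → index 2.
Insert 339: h=0, slot 0 empty → index 0.
Insert 925: h=2, slot 2 occupied → index 3.
Insert 795: h=2, slots 2,3 occupied → index 4.
Table: [339, -, 420, 925, 795]

4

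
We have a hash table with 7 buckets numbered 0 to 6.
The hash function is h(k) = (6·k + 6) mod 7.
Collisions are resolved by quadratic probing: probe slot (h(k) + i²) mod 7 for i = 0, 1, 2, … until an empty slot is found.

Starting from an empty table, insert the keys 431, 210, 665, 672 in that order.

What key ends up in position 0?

665

431 hashes to 2; slot 2 is free => place at 2.
210 hashes to 6; slot 6 is free => place at 6.
665 hashes to 6; 6 taken => place at 0.
672 hashes to 6; 6,0 taken => place at 3.
Table: [665, —, 431, 672, —, —, 210]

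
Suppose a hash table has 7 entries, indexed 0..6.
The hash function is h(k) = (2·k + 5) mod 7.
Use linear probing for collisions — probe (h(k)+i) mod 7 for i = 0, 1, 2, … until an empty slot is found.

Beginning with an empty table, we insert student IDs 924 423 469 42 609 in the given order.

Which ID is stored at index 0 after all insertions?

42

924: h=5 → slot 5
423: h=4 → slot 4
469: h=5, probe 5,6 → slot 6
42: h=5, probe 5,6,0 → slot 0
609: h=5, probe 5,6,0,1 → slot 1
Table: [42, 609, _, _, 423, 924, 469]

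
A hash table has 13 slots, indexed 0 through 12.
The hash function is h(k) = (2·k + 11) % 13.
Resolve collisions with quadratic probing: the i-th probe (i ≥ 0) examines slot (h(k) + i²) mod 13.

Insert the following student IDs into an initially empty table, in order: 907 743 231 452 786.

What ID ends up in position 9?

907 hashes to 5; slot 5 is free -> place at 5.
743 hashes to 2; slot 2 is free -> place at 2.
231 hashes to 5; 5 taken -> place at 6.
452 hashes to 5; 5,6 taken -> place at 9.
786 hashes to 10; slot 10 is free -> place at 10.
Table: [-, -, 743, -, -, 907, 231, -, -, 452, 786, -, -]

452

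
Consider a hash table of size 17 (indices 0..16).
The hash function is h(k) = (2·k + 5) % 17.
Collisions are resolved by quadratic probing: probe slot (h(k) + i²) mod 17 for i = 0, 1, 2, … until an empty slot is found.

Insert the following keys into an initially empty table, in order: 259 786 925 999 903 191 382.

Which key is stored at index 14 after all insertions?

259: h=13 => slot 13
786: h=13, probe 13,14 => slot 14
925: h=2 => slot 2
999: h=14, probe 14,15 => slot 15
903: h=9 => slot 9
191: h=13, probe 13,14,0 => slot 0
382: h=4 => slot 4
Table: [191, ∅, 925, ∅, 382, ∅, ∅, ∅, ∅, 903, ∅, ∅, ∅, 259, 786, 999, ∅]

786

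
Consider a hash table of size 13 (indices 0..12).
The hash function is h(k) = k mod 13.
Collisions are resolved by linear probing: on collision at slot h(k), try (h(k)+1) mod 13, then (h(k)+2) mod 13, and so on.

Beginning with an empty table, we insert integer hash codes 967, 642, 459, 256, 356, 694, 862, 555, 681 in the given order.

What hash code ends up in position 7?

356

967 hashes to 5; slot 5 is free → place at 5.
642 hashes to 5; 5 taken → place at 6.
459 hashes to 4; slot 4 is free → place at 4.
256 hashes to 9; slot 9 is free → place at 9.
356 hashes to 5; 5,6 taken → place at 7.
694 hashes to 5; 5,6,7 taken → place at 8.
862 hashes to 4; 4,5,6,7,8,9 taken → place at 10.
555 hashes to 9; 9,10 taken → place at 11.
681 hashes to 5; 5,6,7,8,9,10,11 taken → place at 12.
Table: [∅, ∅, ∅, ∅, 459, 967, 642, 356, 694, 256, 862, 555, 681]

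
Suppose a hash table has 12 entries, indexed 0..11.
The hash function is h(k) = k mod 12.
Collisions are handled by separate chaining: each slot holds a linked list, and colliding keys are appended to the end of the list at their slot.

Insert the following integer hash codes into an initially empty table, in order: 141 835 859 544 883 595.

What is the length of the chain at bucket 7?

4

141 → bucket 9
835 → bucket 7
859 → bucket 7 (collision)
544 → bucket 4
883 → bucket 7 (collision)
595 → bucket 7 (collision)
Final buckets:
0: _
1: _
2: _
3: _
4: 544
5: _
6: _
7: 835 -> 859 -> 883 -> 595
8: _
9: 141
10: _
11: _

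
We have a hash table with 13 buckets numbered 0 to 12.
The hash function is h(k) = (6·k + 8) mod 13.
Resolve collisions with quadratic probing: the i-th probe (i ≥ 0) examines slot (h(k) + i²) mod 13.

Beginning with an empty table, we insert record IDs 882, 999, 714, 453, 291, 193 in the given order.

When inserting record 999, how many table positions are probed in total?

882: h=9 => slot 9
999: h=9, probe 9,10 => slot 10
714: h=2 => slot 2
453: h=9, probe 9,10,0 => slot 0
291: h=12 => slot 12
193: h=9, probe 9,10,0,5 => slot 5
Table: [453, -, 714, -, -, 193, -, -, -, 882, 999, -, 291]

2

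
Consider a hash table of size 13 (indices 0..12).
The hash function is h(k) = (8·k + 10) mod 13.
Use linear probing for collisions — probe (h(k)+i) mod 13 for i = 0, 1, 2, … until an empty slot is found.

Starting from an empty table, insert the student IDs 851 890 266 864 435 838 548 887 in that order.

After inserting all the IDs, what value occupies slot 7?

851: h=6 => slot 6
890: h=6, probe 6,7 => slot 7
266: h=6, probe 6,7,8 => slot 8
864: h=6, probe 6,7,8,9 => slot 9
435: h=6, probe 6,7,8,9,10 => slot 10
838: h=6, probe 6,7,8,9,10,11 => slot 11
548: h=0 => slot 0
887: h=8, probe 8,9,10,11,12 => slot 12
Table: [548, ∅, ∅, ∅, ∅, ∅, 851, 890, 266, 864, 435, 838, 887]

890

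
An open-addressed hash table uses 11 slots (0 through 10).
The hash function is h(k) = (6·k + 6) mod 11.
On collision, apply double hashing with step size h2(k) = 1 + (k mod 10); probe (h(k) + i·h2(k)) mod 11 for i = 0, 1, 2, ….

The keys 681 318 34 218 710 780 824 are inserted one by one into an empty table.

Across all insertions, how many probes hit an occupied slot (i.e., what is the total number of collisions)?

681: h=0 → slot 0
318: h=0, h2=9, probe 0,9 → slot 9
34: h=1 → slot 1
218: h=5 → slot 5
710: h=9, h2=1, probe 9,10 → slot 10
780: h=0, h2=1, probe 0,1,2 → slot 2
824: h=0, h2=5, probe 0,5,10,4 → slot 4
Table: [681, 34, 780, ., 824, 218, ., ., ., 318, 710]

7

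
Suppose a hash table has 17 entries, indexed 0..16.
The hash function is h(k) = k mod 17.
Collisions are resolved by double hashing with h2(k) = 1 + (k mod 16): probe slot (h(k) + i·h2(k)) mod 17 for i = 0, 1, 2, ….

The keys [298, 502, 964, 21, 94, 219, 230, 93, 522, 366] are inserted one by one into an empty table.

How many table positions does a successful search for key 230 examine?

298: h=9 -> slot 9
502: h=9, h2=7, probe 9,16 -> slot 16
964: h=12 -> slot 12
21: h=4 -> slot 4
94: h=9, h2=15, probe 9,7 -> slot 7
219: h=15 -> slot 15
230: h=9, h2=7, probe 9,16,6 -> slot 6
93: h=8 -> slot 8
522: h=12, h2=11, probe 12,6,0 -> slot 0
366: h=9, h2=15, probe 9,7,5 -> slot 5
Table: [522, _, _, _, 21, 366, 230, 94, 93, 298, _, _, 964, _, _, 219, 502]
Lookup 230: h=9, h2=7, probe 9,16,6 → found at 6.

3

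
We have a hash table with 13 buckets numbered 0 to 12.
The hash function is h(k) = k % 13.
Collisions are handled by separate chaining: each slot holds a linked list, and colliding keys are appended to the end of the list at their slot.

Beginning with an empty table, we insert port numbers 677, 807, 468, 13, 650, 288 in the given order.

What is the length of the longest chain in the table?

3

Insert 677: h=1, bucket 1 empty → new chain.
Insert 807: h=1, bucket 1 nonempty → append to chain.
Insert 468: h=0, bucket 0 empty → new chain.
Insert 13: h=0, bucket 0 nonempty → append to chain.
Insert 650: h=0, bucket 0 nonempty → append to chain.
Insert 288: h=2, bucket 2 empty → new chain.
Final buckets:
0: 468 -> 13 -> 650
1: 677 -> 807
2: 288
3: ∅
4: ∅
5: ∅
6: ∅
7: ∅
8: ∅
9: ∅
10: ∅
11: ∅
12: ∅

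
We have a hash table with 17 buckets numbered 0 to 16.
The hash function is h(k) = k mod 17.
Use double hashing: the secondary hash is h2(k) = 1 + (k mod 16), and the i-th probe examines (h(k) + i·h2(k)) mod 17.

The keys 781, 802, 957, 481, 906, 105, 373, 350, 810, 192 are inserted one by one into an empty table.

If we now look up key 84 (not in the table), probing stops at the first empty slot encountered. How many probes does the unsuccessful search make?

Insert 781: h=16, slot 16 empty => index 16.
Insert 802: h=3, slot 3 empty => index 3.
Insert 957: h=5, slot 5 empty => index 5.
Insert 481: h=5, h2=2, slot 5 occupied => index 7.
Insert 906: h=5, h2=11, slots 5,16 occupied => index 10.
Insert 105: h=3, h2=10, slot 3 occupied => index 13.
Insert 373: h=16, h2=6, slots 16,5 occupied => index 11.
Insert 350: h=10, h2=15, slot 10 occupied => index 8.
Insert 810: h=11, h2=11, slots 11,5,16,10 occupied => index 4.
Insert 192: h=5, h2=1, slot 5 occupied => index 6.
Table: [_, _, _, 802, 810, 957, 192, 481, 350, _, 906, 373, _, 105, _, _, 781]
Lookup 84: h=16, h2=5, probe 16,4,9 → slot 9 empty, not found.

3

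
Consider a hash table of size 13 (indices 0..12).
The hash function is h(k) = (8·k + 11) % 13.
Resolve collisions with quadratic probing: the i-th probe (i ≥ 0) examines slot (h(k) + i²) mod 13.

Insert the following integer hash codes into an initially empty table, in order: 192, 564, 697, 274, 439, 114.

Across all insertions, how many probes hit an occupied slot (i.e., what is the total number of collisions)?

3

192 hashes to 0; slot 0 is free → place at 0.
564 hashes to 12; slot 12 is free → place at 12.
697 hashes to 10; slot 10 is free → place at 10.
274 hashes to 6; slot 6 is free → place at 6.
439 hashes to 0; 0 taken → place at 1.
114 hashes to 0; 0,1 taken → place at 4.
Table: [192, 439, ., ., 114, ., 274, ., ., ., 697, ., 564]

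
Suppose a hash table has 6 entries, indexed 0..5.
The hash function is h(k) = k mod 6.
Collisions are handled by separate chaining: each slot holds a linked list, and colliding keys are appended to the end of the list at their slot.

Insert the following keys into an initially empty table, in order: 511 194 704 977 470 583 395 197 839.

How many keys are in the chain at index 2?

Insert 511: h=1, bucket 1 empty -> new chain.
Insert 194: h=2, bucket 2 empty -> new chain.
Insert 704: h=2, bucket 2 nonempty -> append to chain.
Insert 977: h=5, bucket 5 empty -> new chain.
Insert 470: h=2, bucket 2 nonempty -> append to chain.
Insert 583: h=1, bucket 1 nonempty -> append to chain.
Insert 395: h=5, bucket 5 nonempty -> append to chain.
Insert 197: h=5, bucket 5 nonempty -> append to chain.
Insert 839: h=5, bucket 5 nonempty -> append to chain.
Final buckets:
0: .
1: 511 -> 583
2: 194 -> 704 -> 470
3: .
4: .
5: 977 -> 395 -> 197 -> 839

3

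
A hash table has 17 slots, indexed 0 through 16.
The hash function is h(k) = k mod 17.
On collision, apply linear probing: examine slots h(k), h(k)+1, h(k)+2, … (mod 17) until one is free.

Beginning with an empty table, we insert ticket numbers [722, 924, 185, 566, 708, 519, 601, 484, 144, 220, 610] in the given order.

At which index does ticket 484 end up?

Insert 722: h=8, slot 8 empty => index 8.
Insert 924: h=6, slot 6 empty => index 6.
Insert 185: h=15, slot 15 empty => index 15.
Insert 566: h=5, slot 5 empty => index 5.
Insert 708: h=11, slot 11 empty => index 11.
Insert 519: h=9, slot 9 empty => index 9.
Insert 601: h=6, slot 6 occupied => index 7.
Insert 484: h=8, slots 8,9 occupied => index 10.
Insert 144: h=8, slots 8,9,10,11 occupied => index 12.
Insert 220: h=16, slot 16 empty => index 16.
Insert 610: h=15, slots 15,16 occupied => index 0.
Table: [610, _, _, _, _, 566, 924, 601, 722, 519, 484, 708, 144, _, _, 185, 220]

10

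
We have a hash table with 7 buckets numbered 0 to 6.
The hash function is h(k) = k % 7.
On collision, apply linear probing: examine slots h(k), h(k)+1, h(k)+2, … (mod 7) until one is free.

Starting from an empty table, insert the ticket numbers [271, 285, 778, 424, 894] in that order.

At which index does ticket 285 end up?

Insert 271: h=5, slot 5 empty -> index 5.
Insert 285: h=5, slot 5 occupied -> index 6.
Insert 778: h=1, slot 1 empty -> index 1.
Insert 424: h=4, slot 4 empty -> index 4.
Insert 894: h=5, slots 5,6 occupied -> index 0.
Table: [894, 778, ., ., 424, 271, 285]

6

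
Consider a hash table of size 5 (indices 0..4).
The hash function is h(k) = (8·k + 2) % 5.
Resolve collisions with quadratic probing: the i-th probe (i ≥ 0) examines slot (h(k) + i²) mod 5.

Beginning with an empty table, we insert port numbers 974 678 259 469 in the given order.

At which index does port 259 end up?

974: h=4 → slot 4
678: h=1 → slot 1
259: h=4, probe 4,0 → slot 0
469: h=4, probe 4,0,3 → slot 3
Table: [259, 678, -, 469, 974]

0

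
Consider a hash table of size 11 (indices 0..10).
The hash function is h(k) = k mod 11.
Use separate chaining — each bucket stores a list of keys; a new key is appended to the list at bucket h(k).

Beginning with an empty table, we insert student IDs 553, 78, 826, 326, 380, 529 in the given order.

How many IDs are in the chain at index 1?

553 -> bucket 3
78 -> bucket 1
826 -> bucket 1 (collision)
326 -> bucket 7
380 -> bucket 6
529 -> bucket 1 (collision)
Final buckets:
0: _
1: 78 -> 826 -> 529
2: _
3: 553
4: _
5: _
6: 380
7: 326
8: _
9: _
10: _

3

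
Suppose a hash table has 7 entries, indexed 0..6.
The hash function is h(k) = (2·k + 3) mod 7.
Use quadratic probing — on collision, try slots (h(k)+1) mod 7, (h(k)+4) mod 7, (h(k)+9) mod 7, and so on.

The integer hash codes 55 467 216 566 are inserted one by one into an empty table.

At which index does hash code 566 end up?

5

Insert 55: h=1, slot 1 empty -> index 1.
Insert 467: h=6, slot 6 empty -> index 6.
Insert 216: h=1, slot 1 occupied -> index 2.
Insert 566: h=1, slots 1,2 occupied -> index 5.
Table: [., 55, 216, ., ., 566, 467]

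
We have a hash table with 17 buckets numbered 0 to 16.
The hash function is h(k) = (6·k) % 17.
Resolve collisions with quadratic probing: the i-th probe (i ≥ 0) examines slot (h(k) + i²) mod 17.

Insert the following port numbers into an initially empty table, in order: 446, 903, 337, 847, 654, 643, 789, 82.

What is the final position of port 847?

0

446: h=7 => slot 7
903: h=12 => slot 12
337: h=16 => slot 16
847: h=16, probe 16,0 => slot 0
654: h=14 => slot 14
643: h=16, probe 16,0,3 => slot 3
789: h=8 => slot 8
82: h=16, probe 16,0,3,8,15 => slot 15
Table: [847, -, -, 643, -, -, -, 446, 789, -, -, -, 903, -, 654, 82, 337]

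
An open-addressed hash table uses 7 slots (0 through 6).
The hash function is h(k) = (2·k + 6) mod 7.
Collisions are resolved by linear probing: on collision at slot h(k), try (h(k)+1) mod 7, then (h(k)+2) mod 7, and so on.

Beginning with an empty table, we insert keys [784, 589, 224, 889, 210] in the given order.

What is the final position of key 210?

Insert 784: h=6, slot 6 empty -> index 6.
Insert 589: h=1, slot 1 empty -> index 1.
Insert 224: h=6, slot 6 occupied -> index 0.
Insert 889: h=6, slots 6,0,1 occupied -> index 2.
Insert 210: h=6, slots 6,0,1,2 occupied -> index 3.
Table: [224, 589, 889, 210, -, -, 784]

3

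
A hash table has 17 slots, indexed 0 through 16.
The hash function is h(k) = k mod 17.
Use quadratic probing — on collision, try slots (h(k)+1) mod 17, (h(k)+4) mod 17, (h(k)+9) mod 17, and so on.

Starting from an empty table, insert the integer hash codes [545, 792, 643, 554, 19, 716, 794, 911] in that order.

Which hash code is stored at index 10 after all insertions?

792

545: h=1 => slot 1
792: h=10 => slot 10
643: h=14 => slot 14
554: h=10, probe 10,11 => slot 11
19: h=2 => slot 2
716: h=2, probe 2,3 => slot 3
794: h=12 => slot 12
911: h=10, probe 10,11,14,2,9 => slot 9
Table: [—, 545, 19, 716, —, —, —, —, —, 911, 792, 554, 794, —, 643, —, —]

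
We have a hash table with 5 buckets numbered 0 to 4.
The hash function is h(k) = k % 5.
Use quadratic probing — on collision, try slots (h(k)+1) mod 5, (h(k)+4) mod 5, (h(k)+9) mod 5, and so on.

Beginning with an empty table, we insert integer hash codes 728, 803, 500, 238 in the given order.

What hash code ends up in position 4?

803

728: h=3 → slot 3
803: h=3, probe 3,4 → slot 4
500: h=0 → slot 0
238: h=3, probe 3,4,2 → slot 2
Table: [500, —, 238, 728, 803]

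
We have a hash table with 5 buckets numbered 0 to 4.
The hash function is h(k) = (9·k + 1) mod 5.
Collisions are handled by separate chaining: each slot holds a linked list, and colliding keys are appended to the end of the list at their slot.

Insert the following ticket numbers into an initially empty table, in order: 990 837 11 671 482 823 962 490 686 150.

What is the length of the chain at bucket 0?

990 -> bucket 1
837 -> bucket 4
11 -> bucket 0
671 -> bucket 0 (collision)
482 -> bucket 4 (collision)
823 -> bucket 3
962 -> bucket 4 (collision)
490 -> bucket 1 (collision)
686 -> bucket 0 (collision)
150 -> bucket 1 (collision)
Final buckets:
0: 11 -> 671 -> 686
1: 990 -> 490 -> 150
2: .
3: 823
4: 837 -> 482 -> 962

3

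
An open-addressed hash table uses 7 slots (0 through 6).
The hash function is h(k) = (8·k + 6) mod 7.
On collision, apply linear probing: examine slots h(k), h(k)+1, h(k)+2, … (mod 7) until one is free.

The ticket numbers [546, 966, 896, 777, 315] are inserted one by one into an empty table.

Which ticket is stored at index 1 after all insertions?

Insert 546: h=6, slot 6 empty -> index 6.
Insert 966: h=6, slot 6 occupied -> index 0.
Insert 896: h=6, slots 6,0 occupied -> index 1.
Insert 777: h=6, slots 6,0,1 occupied -> index 2.
Insert 315: h=6, slots 6,0,1,2 occupied -> index 3.
Table: [966, 896, 777, 315, ., ., 546]

896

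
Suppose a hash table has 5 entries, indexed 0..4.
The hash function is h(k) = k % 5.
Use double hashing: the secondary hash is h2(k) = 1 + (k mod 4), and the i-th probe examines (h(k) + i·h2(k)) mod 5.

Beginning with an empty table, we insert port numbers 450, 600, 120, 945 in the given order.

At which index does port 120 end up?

2

450: h=0 -> slot 0
600: h=0, h2=1, probe 0,1 -> slot 1
120: h=0, h2=1, probe 0,1,2 -> slot 2
945: h=0, h2=2, probe 0,2,4 -> slot 4
Table: [450, 600, 120, ∅, 945]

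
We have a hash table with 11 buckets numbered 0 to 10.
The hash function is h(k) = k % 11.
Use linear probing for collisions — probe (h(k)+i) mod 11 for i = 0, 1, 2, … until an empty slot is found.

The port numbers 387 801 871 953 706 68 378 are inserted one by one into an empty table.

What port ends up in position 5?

68

387 hashes to 2; slot 2 is free -> place at 2.
801 hashes to 9; slot 9 is free -> place at 9.
871 hashes to 2; 2 taken -> place at 3.
953 hashes to 7; slot 7 is free -> place at 7.
706 hashes to 2; 2,3 taken -> place at 4.
68 hashes to 2; 2,3,4 taken -> place at 5.
378 hashes to 4; 4,5 taken -> place at 6.
Table: [∅, ∅, 387, 871, 706, 68, 378, 953, ∅, 801, ∅]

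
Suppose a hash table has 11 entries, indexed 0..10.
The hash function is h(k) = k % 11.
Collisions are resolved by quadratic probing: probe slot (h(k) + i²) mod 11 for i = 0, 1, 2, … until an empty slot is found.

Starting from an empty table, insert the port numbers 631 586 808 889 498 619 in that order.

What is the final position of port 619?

1

631 hashes to 4; slot 4 is free -> place at 4.
586 hashes to 3; slot 3 is free -> place at 3.
808 hashes to 5; slot 5 is free -> place at 5.
889 hashes to 9; slot 9 is free -> place at 9.
498 hashes to 3; 3,4 taken -> place at 7.
619 hashes to 3; 3,4,7 taken -> place at 1.
Table: [., 619, ., 586, 631, 808, ., 498, ., 889, .]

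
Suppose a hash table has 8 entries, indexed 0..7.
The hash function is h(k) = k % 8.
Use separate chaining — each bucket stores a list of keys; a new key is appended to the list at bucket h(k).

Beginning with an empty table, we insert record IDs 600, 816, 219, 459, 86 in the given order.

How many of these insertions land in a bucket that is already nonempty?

Insert 600: h=0, bucket 0 empty → new chain.
Insert 816: h=0, bucket 0 nonempty → append to chain.
Insert 219: h=3, bucket 3 empty → new chain.
Insert 459: h=3, bucket 3 nonempty → append to chain.
Insert 86: h=6, bucket 6 empty → new chain.
Final buckets:
0: 600 -> 816
1: —
2: —
3: 219 -> 459
4: —
5: —
6: 86
7: —

2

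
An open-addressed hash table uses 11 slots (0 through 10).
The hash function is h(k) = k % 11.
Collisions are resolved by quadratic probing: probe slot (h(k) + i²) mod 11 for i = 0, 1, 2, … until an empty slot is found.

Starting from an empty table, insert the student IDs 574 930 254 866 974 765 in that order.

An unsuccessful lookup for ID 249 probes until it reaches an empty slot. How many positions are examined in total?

3

574 hashes to 2; slot 2 is free => place at 2.
930 hashes to 6; slot 6 is free => place at 6.
254 hashes to 1; slot 1 is free => place at 1.
866 hashes to 8; slot 8 is free => place at 8.
974 hashes to 6; 6 taken => place at 7.
765 hashes to 6; 6,7 taken => place at 10.
Table: [∅, 254, 574, ∅, ∅, ∅, 930, 974, 866, ∅, 765]
Lookup 249: h=7, probe 7,8,0 → slot 0 empty, not found.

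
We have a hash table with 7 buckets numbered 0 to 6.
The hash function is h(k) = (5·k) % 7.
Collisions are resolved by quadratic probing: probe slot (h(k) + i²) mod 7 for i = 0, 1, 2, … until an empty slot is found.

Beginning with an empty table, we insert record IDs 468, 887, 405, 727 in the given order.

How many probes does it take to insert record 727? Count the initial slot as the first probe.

3

468 hashes to 2; slot 2 is free => place at 2.
887 hashes to 4; slot 4 is free => place at 4.
405 hashes to 2; 2 taken => place at 3.
727 hashes to 2; 2,3 taken => place at 6.
Table: [., ., 468, 405, 887, ., 727]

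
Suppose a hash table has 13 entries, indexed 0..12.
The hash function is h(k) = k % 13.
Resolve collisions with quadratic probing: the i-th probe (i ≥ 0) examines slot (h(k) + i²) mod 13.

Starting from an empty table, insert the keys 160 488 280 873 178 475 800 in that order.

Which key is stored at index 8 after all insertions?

160: h=4 -> slot 4
488: h=7 -> slot 7
280: h=7, probe 7,8 -> slot 8
873: h=2 -> slot 2
178: h=9 -> slot 9
475: h=7, probe 7,8,11 -> slot 11
800: h=7, probe 7,8,11,3 -> slot 3
Table: [-, -, 873, 800, 160, -, -, 488, 280, 178, -, 475, -]

280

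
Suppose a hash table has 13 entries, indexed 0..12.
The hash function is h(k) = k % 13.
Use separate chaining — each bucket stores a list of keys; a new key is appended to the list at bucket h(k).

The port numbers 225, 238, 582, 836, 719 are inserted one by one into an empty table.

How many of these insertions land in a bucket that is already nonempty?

3

Insert 225: h=4, bucket 4 empty -> new chain.
Insert 238: h=4, bucket 4 nonempty -> append to chain.
Insert 582: h=10, bucket 10 empty -> new chain.
Insert 836: h=4, bucket 4 nonempty -> append to chain.
Insert 719: h=4, bucket 4 nonempty -> append to chain.
Final buckets:
0: ∅
1: ∅
2: ∅
3: ∅
4: 225 -> 238 -> 836 -> 719
5: ∅
6: ∅
7: ∅
8: ∅
9: ∅
10: 582
11: ∅
12: ∅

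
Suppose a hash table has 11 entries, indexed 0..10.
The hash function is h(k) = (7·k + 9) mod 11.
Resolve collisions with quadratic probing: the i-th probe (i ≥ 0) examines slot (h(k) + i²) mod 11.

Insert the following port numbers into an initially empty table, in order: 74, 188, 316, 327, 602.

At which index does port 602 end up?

74 hashes to 10; slot 10 is free -> place at 10.
188 hashes to 5; slot 5 is free -> place at 5.
316 hashes to 10; 10 taken -> place at 0.
327 hashes to 10; 10,0 taken -> place at 3.
602 hashes to 10; 10,0,3 taken -> place at 8.
Table: [316, —, —, 327, —, 188, —, —, 602, —, 74]

8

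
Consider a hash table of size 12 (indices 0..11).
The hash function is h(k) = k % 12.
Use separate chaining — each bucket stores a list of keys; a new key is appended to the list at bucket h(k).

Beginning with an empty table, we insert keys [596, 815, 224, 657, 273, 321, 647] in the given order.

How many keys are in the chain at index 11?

2

596 -> bucket 8
815 -> bucket 11
224 -> bucket 8 (collision)
657 -> bucket 9
273 -> bucket 9 (collision)
321 -> bucket 9 (collision)
647 -> bucket 11 (collision)
Final buckets:
0: —
1: —
2: —
3: —
4: —
5: —
6: —
7: —
8: 596 -> 224
9: 657 -> 273 -> 321
10: —
11: 815 -> 647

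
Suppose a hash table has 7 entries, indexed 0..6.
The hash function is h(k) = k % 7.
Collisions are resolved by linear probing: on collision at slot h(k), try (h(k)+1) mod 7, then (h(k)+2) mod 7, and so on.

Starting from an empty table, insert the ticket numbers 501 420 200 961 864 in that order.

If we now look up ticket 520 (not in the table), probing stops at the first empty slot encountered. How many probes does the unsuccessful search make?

5

Insert 501: h=4, slot 4 empty -> index 4.
Insert 420: h=0, slot 0 empty -> index 0.
Insert 200: h=4, slot 4 occupied -> index 5.
Insert 961: h=2, slot 2 empty -> index 2.
Insert 864: h=3, slot 3 empty -> index 3.
Table: [420, ., 961, 864, 501, 200, .]
Lookup 520: h=2, probe 2,3,4,5,6 → slot 6 empty, not found.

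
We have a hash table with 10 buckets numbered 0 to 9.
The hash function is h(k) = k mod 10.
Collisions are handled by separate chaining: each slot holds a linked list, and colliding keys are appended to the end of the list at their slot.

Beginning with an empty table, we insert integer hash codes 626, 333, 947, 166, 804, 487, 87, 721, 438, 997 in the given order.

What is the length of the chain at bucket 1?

626 -> bucket 6
333 -> bucket 3
947 -> bucket 7
166 -> bucket 6 (collision)
804 -> bucket 4
487 -> bucket 7 (collision)
87 -> bucket 7 (collision)
721 -> bucket 1
438 -> bucket 8
997 -> bucket 7 (collision)
Final buckets:
0: ∅
1: 721
2: ∅
3: 333
4: 804
5: ∅
6: 626 -> 166
7: 947 -> 487 -> 87 -> 997
8: 438
9: ∅

1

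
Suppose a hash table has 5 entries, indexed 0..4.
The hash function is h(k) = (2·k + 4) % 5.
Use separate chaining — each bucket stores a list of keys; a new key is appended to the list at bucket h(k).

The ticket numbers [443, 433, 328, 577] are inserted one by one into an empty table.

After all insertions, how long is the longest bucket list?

443 -> bucket 0
433 -> bucket 0 (collision)
328 -> bucket 0 (collision)
577 -> bucket 3
Final buckets:
0: 443 -> 433 -> 328
1: -
2: -
3: 577
4: -

3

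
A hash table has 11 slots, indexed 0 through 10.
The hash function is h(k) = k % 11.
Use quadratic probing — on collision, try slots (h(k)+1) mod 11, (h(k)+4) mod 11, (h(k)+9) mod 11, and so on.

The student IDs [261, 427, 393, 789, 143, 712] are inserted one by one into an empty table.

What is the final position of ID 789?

261: h=8 → slot 8
427: h=9 → slot 9
393: h=8, probe 8,9,1 → slot 1
789: h=8, probe 8,9,1,6 → slot 6
143: h=0 → slot 0
712: h=8, probe 8,9,1,6,2 → slot 2
Table: [143, 393, 712, ., ., ., 789, ., 261, 427, .]

6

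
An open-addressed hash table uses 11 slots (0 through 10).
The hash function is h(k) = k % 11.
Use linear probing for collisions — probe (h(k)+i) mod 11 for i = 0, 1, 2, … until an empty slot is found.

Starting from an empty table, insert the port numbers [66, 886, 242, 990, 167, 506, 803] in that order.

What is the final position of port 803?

5

66: h=0 -> slot 0
886: h=6 -> slot 6
242: h=0, probe 0,1 -> slot 1
990: h=0, probe 0,1,2 -> slot 2
167: h=2, probe 2,3 -> slot 3
506: h=0, probe 0,1,2,3,4 -> slot 4
803: h=0, probe 0,1,2,3,4,5 -> slot 5
Table: [66, 242, 990, 167, 506, 803, 886, ., ., ., .]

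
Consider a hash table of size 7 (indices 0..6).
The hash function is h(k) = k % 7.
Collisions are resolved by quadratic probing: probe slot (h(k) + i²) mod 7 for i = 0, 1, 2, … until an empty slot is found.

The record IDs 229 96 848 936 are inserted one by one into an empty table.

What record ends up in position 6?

229: h=5 → slot 5
96: h=5, probe 5,6 → slot 6
848: h=1 → slot 1
936: h=5, probe 5,6,2 → slot 2
Table: [∅, 848, 936, ∅, ∅, 229, 96]

96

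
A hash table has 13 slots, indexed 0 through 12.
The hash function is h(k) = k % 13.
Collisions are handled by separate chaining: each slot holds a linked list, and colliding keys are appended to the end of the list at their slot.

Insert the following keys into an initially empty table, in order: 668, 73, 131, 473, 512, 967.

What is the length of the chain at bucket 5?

4

668 → bucket 5
73 → bucket 8
131 → bucket 1
473 → bucket 5 (collision)
512 → bucket 5 (collision)
967 → bucket 5 (collision)
Final buckets:
0: -
1: 131
2: -
3: -
4: -
5: 668 -> 473 -> 512 -> 967
6: -
7: -
8: 73
9: -
10: -
11: -
12: -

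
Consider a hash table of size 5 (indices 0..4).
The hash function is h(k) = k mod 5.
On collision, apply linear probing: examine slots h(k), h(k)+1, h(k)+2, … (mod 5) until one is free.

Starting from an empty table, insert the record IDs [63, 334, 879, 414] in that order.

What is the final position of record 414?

1

63: h=3 -> slot 3
334: h=4 -> slot 4
879: h=4, probe 4,0 -> slot 0
414: h=4, probe 4,0,1 -> slot 1
Table: [879, 414, ∅, 63, 334]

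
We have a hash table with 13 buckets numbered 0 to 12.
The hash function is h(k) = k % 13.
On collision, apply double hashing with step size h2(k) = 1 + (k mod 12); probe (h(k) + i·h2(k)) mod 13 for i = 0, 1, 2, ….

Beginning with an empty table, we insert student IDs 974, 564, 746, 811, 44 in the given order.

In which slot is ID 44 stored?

974 hashes to 12; slot 12 is free → place at 12.
564 hashes to 5; slot 5 is free → place at 5.
746 hashes to 5, h2=3; 5 taken → place at 8.
811 hashes to 5, h2=8; 5 taken → place at 0.
44 hashes to 5, h2=9; 5 taken → place at 1.
Table: [811, 44, -, -, -, 564, -, -, 746, -, -, -, 974]

1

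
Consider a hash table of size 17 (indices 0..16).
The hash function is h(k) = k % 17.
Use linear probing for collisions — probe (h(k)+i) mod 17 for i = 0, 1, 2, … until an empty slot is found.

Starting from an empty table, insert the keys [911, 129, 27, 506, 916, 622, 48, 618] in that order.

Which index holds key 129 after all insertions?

911: h=10 -> slot 10
129: h=10, probe 10,11 -> slot 11
27: h=10, probe 10,11,12 -> slot 12
506: h=13 -> slot 13
916: h=15 -> slot 15
622: h=10, probe 10,11,12,13,14 -> slot 14
48: h=14, probe 14,15,16 -> slot 16
618: h=6 -> slot 6
Table: [∅, ∅, ∅, ∅, ∅, ∅, 618, ∅, ∅, ∅, 911, 129, 27, 506, 622, 916, 48]

11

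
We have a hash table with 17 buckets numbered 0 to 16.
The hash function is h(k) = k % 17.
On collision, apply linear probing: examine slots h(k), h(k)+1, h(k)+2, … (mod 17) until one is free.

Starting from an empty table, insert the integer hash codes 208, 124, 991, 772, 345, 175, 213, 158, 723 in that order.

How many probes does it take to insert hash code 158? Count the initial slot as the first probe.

208: h=4 => slot 4
124: h=5 => slot 5
991: h=5, probe 5,6 => slot 6
772: h=7 => slot 7
345: h=5, probe 5,6,7,8 => slot 8
175: h=5, probe 5,6,7,8,9 => slot 9
213: h=9, probe 9,10 => slot 10
158: h=5, probe 5,6,7,8,9,10,11 => slot 11
723: h=9, probe 9,10,11,12 => slot 12
Table: [., ., ., ., 208, 124, 991, 772, 345, 175, 213, 158, 723, ., ., ., .]

7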